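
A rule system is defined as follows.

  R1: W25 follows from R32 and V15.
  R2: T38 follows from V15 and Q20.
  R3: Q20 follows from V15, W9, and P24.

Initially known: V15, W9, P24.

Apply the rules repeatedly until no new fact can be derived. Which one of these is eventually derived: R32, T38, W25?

T38

V15, W9, and P24 hold, so Q20 follows (R3).
From V15 and Q20, R2 gives T38.
W25 would need R32 and V15 (R1), but R32 is never established. No rule produces R32, and it is not given.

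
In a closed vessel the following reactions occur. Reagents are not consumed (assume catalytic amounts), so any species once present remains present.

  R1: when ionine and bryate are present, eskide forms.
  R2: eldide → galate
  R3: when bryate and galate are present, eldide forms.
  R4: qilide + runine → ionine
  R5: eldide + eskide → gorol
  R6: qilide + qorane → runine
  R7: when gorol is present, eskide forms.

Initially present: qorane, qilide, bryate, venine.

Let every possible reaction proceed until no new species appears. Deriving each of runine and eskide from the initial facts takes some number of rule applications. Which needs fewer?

runine

runine: qilide and qorane present → runine forms (R6). [1 rule application]
eskide: qilide and qorane present → runine forms (R6). qilide and runine present → ionine forms (R4). ionine and bryate present → eskide forms (R1). [3 rule applications]
runine needs fewer.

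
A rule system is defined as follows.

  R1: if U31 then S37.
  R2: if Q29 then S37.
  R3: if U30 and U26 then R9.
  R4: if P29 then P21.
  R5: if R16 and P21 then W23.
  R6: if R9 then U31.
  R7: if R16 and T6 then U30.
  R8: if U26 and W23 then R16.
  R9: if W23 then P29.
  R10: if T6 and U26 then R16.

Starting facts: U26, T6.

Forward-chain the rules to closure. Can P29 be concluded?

P29 would need W23 (R9), but W23 is never established.

No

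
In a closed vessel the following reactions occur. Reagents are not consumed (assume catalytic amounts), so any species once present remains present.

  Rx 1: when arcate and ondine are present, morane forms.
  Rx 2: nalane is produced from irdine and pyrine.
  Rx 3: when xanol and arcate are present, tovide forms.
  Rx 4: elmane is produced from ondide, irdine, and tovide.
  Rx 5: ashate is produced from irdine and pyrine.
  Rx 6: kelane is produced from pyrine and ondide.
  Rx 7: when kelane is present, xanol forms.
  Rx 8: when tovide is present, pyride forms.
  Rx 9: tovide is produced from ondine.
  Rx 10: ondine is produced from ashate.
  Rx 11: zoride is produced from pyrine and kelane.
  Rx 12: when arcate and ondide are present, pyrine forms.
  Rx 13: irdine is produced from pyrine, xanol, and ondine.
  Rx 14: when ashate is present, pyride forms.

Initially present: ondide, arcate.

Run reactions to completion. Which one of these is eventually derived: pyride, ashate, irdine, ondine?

arcate and ondide present → pyrine forms (Rx 12).
pyrine and ondide present → kelane forms (Rx 6).
kelane present → xanol forms (Rx 7).
xanol and arcate present → tovide forms (Rx 3).
tovide present → pyride forms (Rx 8).
ondine would need ashate (Rx 10), but ashate never forms. ashate would need irdine and pyrine (Rx 5), but irdine never forms. irdine would need pyrine, xanol, and ondine (Rx 13), but ondine never forms.

pyride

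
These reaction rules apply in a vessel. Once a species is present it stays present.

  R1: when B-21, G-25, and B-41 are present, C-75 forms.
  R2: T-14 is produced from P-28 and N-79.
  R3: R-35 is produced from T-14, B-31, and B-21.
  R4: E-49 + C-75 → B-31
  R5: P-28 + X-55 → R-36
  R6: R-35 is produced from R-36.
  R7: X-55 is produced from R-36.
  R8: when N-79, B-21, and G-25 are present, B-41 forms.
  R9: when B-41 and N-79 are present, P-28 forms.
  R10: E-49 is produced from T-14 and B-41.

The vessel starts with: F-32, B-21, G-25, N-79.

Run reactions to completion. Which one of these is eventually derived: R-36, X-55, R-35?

R-35

N-79, B-21, and G-25 present → B-41 forms (R8).
B-21, G-25, and B-41 present → C-75 forms (R1).
B-41 and N-79 present → P-28 forms (R9).
P-28 and N-79 present → T-14 forms (R2).
T-14 and B-41 present → E-49 forms (R10).
E-49 and C-75 present → B-31 forms (R4).
T-14, B-31, and B-21 present → R-35 forms (R3).
R-36 would need P-28 and X-55 (R5), but X-55 never forms. X-55 would need R-36 (R7), but R-36 never forms.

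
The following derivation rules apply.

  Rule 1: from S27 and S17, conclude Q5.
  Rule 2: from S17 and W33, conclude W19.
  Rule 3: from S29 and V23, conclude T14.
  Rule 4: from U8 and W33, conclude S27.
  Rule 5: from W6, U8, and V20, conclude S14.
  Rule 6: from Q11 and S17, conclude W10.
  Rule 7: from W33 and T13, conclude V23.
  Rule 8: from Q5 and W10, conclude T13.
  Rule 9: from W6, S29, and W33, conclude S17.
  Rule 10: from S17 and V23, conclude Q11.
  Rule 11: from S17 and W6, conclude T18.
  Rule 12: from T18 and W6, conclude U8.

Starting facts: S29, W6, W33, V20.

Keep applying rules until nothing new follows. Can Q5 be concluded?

Yes

W6, S29, and W33 hold, so S17 follows (Rule 9).
S17 and W6 hold, so T18 follows (Rule 11).
T18 and W6 hold, so U8 follows (Rule 12).
U8 and W33 hold, so S27 follows (Rule 4).
From S27 and S17, Rule 1 gives Q5.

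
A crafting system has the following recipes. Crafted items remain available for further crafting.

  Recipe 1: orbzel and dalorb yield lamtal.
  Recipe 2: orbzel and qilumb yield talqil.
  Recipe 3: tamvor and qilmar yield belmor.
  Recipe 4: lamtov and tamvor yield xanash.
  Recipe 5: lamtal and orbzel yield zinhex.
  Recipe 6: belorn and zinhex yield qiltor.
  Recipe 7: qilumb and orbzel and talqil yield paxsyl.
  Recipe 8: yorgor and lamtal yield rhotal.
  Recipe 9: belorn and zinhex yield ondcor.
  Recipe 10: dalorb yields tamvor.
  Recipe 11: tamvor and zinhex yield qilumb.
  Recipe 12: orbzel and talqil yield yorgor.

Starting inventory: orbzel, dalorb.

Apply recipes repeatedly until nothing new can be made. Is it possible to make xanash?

No

xanash would need lamtov and tamvor (Recipe 4), but lamtov is never obtained.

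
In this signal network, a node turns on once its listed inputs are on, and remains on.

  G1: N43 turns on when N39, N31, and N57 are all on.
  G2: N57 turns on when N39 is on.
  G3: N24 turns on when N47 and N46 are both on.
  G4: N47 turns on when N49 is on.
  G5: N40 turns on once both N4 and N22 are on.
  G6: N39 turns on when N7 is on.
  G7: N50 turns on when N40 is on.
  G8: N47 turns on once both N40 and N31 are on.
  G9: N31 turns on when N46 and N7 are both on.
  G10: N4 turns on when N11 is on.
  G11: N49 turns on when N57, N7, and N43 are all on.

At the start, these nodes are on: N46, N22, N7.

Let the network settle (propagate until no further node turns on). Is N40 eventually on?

No

N40 would need N4 and N22 (G5), but N4 never turns on.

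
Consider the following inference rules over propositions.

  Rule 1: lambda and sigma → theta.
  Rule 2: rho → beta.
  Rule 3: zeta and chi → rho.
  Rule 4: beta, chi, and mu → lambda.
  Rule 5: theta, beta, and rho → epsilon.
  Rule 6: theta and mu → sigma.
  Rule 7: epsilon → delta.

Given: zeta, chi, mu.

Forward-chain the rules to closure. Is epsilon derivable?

epsilon would need theta, beta, and rho (Rule 5), but theta is never established.

No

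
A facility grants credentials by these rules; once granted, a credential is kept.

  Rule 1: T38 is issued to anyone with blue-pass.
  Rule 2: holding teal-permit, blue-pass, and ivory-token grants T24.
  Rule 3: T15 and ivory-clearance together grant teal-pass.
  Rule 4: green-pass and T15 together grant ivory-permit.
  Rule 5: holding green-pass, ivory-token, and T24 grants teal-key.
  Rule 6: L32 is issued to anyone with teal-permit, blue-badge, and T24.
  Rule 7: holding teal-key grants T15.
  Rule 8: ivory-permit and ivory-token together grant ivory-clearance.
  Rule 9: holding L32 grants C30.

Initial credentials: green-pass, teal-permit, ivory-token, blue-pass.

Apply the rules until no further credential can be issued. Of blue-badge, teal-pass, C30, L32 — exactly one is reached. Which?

teal-pass

Holding teal-permit, blue-pass, and ivory-token grants T24 (Rule 2).
Holding green-pass, ivory-token, and T24 grants teal-key (Rule 5).
Holding teal-key grants T15 (Rule 7).
Holding green-pass and T15 grants ivory-permit (Rule 4).
Holding ivory-permit and ivory-token grants ivory-clearance (Rule 8).
Holding T15 and ivory-clearance grants teal-pass (Rule 3).
No rule produces blue-badge, and it is not given. C30 would need L32 (Rule 9), but L32 is never granted. L32 would need teal-permit, blue-badge, and T24 (Rule 6), but blue-badge is never granted.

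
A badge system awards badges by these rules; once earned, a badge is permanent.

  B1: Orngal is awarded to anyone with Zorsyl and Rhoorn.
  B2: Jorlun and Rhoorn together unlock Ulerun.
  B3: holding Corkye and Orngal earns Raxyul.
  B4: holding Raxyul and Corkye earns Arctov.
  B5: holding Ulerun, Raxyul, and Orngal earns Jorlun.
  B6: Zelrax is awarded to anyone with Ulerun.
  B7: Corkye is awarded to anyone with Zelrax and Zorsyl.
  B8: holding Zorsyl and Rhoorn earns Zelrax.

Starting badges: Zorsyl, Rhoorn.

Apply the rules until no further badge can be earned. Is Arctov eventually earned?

Yes

With Zorsyl and Rhoorn, Zelrax is earned (B8).
With Zorsyl and Rhoorn, Orngal is earned (B1).
With Zelrax and Zorsyl, Corkye is earned (B7).
With Corkye and Orngal, Raxyul is earned (B3).
With Raxyul and Corkye, Arctov is earned (B4).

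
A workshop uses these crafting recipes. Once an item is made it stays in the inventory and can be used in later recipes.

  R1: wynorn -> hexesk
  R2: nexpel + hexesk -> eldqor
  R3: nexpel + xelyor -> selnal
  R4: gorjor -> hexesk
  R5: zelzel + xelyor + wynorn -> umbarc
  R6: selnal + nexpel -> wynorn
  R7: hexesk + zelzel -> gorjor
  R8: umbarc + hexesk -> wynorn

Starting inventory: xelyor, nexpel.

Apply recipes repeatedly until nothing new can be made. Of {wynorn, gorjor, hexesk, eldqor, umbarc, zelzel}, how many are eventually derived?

Using R3, nexpel and xelyor make selnal.
selnal + nexpel -> wynorn (R6).
wynorn -> hexesk (R1).
Using R2, nexpel and hexesk make eldqor.
wynorn: reached.
gorjor would need hexesk and zelzel (R7), but zelzel is never obtained.
hexesk: reached.
eldqor: reached.
umbarc would need zelzel, xelyor, and wynorn (R5), but zelzel is never obtained.
No rule produces zelzel, and it is not given.
Reached: wynorn, hexesk, and eldqor — 3 of the 6.

3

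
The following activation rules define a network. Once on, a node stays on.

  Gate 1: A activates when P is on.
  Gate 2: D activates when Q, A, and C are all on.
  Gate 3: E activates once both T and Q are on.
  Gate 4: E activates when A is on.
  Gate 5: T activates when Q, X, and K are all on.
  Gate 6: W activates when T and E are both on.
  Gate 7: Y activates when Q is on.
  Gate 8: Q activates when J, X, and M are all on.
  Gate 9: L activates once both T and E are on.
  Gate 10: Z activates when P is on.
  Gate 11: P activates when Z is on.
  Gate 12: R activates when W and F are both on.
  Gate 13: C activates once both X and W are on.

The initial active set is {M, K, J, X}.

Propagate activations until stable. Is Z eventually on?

Z would need P (Gate 10), but P never turns on.

No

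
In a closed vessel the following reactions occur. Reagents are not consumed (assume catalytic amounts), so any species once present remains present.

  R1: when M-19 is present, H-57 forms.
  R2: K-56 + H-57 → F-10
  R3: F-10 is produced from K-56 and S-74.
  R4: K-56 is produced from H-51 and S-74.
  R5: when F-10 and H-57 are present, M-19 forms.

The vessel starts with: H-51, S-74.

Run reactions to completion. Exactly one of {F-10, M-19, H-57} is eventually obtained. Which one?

F-10

H-51 and S-74 present → K-56 forms (R4).
K-56 and S-74 present → F-10 forms (R3).
H-57 would need M-19 (R1), but M-19 never forms. M-19 would need F-10 and H-57 (R5), but H-57 never forms.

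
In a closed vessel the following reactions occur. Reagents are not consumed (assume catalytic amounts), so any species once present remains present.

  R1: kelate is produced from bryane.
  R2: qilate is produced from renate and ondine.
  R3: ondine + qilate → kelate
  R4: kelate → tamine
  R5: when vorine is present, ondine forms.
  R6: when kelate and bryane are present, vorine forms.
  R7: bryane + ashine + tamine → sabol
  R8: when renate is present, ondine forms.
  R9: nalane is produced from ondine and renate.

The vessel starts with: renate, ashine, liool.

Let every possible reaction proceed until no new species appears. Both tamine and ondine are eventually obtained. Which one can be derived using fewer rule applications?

ondine: renate present → ondine forms (R8). [1 rule application]
tamine: renate present → ondine forms (R8). renate and ondine present → qilate forms (R2). ondine and qilate present → kelate forms (R3). kelate present → tamine forms (R4). [4 rule applications]
ondine needs fewer.

ondine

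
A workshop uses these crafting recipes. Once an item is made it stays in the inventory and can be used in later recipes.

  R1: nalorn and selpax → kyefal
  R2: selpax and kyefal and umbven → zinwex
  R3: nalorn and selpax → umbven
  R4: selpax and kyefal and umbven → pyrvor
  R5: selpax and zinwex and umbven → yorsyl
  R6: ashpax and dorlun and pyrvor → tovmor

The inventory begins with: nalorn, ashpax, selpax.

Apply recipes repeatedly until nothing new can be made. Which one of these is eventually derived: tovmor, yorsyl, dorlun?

yorsyl

nalorn and selpax → kyefal (R1).
Using R3, nalorn and selpax make umbven.
Using R2, selpax, kyefal, and umbven make zinwex.
Using R5, selpax, zinwex, and umbven make yorsyl.
tovmor would need ashpax, dorlun, and pyrvor (R6), but dorlun is never obtained. No rule produces dorlun, and it is not given.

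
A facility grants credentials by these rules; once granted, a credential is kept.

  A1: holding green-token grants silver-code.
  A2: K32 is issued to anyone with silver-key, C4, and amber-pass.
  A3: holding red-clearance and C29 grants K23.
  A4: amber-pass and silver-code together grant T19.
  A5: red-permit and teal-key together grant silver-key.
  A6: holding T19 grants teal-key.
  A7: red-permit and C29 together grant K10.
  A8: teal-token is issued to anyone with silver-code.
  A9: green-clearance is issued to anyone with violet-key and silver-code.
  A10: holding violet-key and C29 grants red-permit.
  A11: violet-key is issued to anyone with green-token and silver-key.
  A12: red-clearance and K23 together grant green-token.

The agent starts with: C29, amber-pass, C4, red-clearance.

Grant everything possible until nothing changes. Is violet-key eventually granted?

No

violet-key would need green-token and silver-key (A11), but silver-key is never granted.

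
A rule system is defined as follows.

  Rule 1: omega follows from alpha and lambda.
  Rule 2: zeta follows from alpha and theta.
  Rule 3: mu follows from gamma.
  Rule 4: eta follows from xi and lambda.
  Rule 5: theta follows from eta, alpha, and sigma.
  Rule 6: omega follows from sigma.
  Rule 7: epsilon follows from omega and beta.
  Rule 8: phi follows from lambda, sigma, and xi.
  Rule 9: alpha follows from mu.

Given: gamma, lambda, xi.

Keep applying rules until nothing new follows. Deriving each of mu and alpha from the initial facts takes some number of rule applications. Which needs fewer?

mu

mu: From gamma, Rule 3 gives mu. [1 rule application]
alpha: gamma holds, so mu follows (Rule 3). From mu, Rule 9 gives alpha. [2 rule applications]
mu needs fewer.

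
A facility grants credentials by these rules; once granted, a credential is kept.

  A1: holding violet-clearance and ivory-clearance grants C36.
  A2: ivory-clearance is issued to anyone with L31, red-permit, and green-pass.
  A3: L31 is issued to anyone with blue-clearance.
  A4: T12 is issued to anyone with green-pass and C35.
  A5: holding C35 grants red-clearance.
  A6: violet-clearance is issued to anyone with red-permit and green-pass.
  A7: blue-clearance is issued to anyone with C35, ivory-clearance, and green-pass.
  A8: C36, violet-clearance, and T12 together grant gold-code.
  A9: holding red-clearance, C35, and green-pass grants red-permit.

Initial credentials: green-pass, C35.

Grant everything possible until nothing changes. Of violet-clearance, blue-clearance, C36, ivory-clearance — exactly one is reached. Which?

violet-clearance

Holding C35 grants red-clearance (A5).
Holding red-clearance, C35, and green-pass grants red-permit (A9).
Holding red-permit and green-pass grants violet-clearance (A6).
C36 would need violet-clearance and ivory-clearance (A1), but ivory-clearance is never granted. blue-clearance would need C35, ivory-clearance, and green-pass (A7), but ivory-clearance is never granted. ivory-clearance would need L31, red-permit, and green-pass (A2), but L31 is never granted.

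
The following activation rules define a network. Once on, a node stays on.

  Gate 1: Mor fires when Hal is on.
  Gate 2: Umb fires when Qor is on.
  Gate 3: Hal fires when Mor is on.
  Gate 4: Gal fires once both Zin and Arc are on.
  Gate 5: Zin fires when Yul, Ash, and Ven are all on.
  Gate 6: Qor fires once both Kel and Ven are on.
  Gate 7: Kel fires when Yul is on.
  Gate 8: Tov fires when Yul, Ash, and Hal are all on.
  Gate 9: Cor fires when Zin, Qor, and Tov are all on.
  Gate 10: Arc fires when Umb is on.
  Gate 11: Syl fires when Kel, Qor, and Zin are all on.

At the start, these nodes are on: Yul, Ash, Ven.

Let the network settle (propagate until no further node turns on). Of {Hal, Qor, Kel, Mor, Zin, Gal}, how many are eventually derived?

Gate 7: Yul on → Kel on.
Yul, Ash, and Ven are on, so Zin fires (Gate 5).
Gate 6: Kel and Ven on → Qor on.
Gate 2: Qor on → Umb on.
Gate 10: Umb on → Arc on.
Gate 4: Zin and Arc on → Gal on.
Hal would need Mor (Gate 3), but Mor never turns on.
Qor: reached.
Kel: reached.
Mor would need Hal (Gate 1), but Hal never turns on.
Zin: reached.
Gal: reached.
Reached: Qor, Kel, Zin, and Gal — 4 of the 6.

4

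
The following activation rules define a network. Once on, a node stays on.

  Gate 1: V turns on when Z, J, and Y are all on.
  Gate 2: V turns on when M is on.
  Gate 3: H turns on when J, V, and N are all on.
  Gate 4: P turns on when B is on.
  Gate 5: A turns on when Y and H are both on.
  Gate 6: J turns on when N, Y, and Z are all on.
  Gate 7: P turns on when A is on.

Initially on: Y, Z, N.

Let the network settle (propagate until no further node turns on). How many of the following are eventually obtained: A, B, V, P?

Gate 6: N, Y, and Z on → J on.
Z, J, and Y are on, so V turns on (Gate 1).
J, V, and N are on, so H turns on (Gate 3).
Y and H are on, so A turns on (Gate 5).
A is on, so P turns on (Gate 7).
A: reached.
No rule produces B, and it is not given.
V: reached.
P: reached.
Reached: A, V, and P — 3 of the 4.

3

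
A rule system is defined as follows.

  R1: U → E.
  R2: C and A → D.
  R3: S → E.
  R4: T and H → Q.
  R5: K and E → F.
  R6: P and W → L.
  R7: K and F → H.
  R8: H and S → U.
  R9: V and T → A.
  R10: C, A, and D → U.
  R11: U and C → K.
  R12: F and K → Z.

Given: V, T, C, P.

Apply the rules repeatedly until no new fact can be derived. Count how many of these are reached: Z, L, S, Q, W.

V and T hold, so A follows (R9).
From C and A, R2 gives D.
C, A, and D hold, so U follows (R10).
U and C hold, so K follows (R11).
From U, R1 gives E.
From K and E, R5 gives F.
From K and F, R7 gives H.
From F and K, R12 gives Z.
From T and H, R4 gives Q.
Z: reached.
L would need P and W (R6), but W is never established.
No rule produces S, and it is not given.
Q: reached.
No rule produces W, and it is not given.
Reached: Z and Q — 2 of the 5.

2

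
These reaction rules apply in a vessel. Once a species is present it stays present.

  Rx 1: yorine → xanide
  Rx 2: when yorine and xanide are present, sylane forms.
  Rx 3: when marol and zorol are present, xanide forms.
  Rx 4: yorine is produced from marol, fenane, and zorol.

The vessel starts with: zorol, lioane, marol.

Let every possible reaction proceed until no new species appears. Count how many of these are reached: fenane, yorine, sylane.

0

No rule produces fenane, and it is not given.
yorine would need marol, fenane, and zorol (Rx 4), but fenane never forms.
sylane would need yorine and xanide (Rx 2), but yorine never forms.
None of the 3 are reached.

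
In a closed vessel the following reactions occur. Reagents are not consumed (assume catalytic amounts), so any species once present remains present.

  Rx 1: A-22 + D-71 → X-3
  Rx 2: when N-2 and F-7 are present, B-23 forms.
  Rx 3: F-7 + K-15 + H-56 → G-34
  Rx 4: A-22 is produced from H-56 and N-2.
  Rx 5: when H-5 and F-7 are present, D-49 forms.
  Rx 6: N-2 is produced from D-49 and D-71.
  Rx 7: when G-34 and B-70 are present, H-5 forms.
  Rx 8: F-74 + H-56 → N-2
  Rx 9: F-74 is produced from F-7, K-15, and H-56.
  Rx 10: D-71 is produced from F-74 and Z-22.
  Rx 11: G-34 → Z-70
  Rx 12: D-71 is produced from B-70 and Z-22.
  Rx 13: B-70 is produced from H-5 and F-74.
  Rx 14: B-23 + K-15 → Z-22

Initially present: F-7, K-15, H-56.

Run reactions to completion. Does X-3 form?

F-7, K-15, and H-56 present → F-74 forms (Rx 9).
F-74 and H-56 present → N-2 forms (Rx 8).
N-2 and F-7 present → B-23 forms (Rx 2).
H-56 and N-2 present → A-22 forms (Rx 4).
B-23 and K-15 present → Z-22 forms (Rx 14).
F-74 and Z-22 present → D-71 forms (Rx 10).
A-22 and D-71 present → X-3 forms (Rx 1).

Yes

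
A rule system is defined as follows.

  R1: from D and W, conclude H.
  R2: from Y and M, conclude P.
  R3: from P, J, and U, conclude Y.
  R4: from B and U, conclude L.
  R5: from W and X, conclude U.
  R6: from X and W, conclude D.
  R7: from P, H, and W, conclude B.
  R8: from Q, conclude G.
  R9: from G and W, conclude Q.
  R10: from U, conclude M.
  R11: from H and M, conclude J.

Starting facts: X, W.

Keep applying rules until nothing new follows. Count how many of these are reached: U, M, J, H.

4

From X and W, R6 gives D.
W and X hold, so U follows (R5).
D and W hold, so H follows (R1).
U holds, so M follows (R10).
From H and M, R11 gives J.
U: reached.
M: reached.
J: reached.
H: reached.
All 4 are reached.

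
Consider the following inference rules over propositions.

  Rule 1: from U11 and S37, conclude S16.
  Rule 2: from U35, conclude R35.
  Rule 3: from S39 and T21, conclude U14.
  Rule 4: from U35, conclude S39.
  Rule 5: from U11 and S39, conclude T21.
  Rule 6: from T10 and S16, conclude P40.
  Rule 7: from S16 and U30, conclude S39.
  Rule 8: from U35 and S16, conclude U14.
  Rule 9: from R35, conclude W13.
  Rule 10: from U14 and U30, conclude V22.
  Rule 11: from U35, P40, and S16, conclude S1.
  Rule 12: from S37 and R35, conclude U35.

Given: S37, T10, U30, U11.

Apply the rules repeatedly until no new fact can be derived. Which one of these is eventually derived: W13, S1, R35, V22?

From U11 and S37, Rule 1 gives S16.
From S16 and U30, Rule 7 gives S39.
From U11 and S39, Rule 5 gives T21.
S39 and T21 hold, so U14 follows (Rule 3).
U14 and U30 hold, so V22 follows (Rule 10).
R35 would need U35 (Rule 2), but U35 is never established. W13 would need R35 (Rule 9), but R35 is never established. S1 would need U35, P40, and S16 (Rule 11), but U35 is never established.

V22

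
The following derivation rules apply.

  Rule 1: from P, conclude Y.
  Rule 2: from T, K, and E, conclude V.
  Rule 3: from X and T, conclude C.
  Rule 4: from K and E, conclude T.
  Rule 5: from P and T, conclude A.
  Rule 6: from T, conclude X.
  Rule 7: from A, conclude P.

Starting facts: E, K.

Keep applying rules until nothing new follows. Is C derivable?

From K and E, Rule 4 gives T.
From T, Rule 6 gives X.
X and T hold, so C follows (Rule 3).

Yes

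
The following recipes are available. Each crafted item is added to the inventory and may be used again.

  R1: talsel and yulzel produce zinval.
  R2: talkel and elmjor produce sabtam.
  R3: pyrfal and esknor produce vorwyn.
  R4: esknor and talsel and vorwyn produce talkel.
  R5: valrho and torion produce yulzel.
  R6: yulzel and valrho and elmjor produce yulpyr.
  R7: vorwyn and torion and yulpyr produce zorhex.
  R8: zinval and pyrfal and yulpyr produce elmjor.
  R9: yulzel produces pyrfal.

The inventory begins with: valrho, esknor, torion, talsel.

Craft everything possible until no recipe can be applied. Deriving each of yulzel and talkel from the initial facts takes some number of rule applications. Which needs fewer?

yulzel

yulzel: Using R5, valrho and torion make yulzel. [1 rule application]
talkel: Using R5, valrho and torion make yulzel. yulzel → pyrfal (R9). pyrfal and esknor → vorwyn (R3). esknor and talsel and vorwyn → talkel (R4). [4 rule applications]
yulzel needs fewer.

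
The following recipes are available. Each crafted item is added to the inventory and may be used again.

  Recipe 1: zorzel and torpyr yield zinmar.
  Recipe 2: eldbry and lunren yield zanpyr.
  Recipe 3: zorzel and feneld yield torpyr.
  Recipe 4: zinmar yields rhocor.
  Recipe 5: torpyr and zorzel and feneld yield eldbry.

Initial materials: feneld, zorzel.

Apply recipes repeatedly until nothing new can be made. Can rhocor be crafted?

Using Recipe 3, zorzel and feneld make torpyr.
Using Recipe 1, zorzel and torpyr make zinmar.
Using Recipe 4, zinmar makes rhocor.

Yes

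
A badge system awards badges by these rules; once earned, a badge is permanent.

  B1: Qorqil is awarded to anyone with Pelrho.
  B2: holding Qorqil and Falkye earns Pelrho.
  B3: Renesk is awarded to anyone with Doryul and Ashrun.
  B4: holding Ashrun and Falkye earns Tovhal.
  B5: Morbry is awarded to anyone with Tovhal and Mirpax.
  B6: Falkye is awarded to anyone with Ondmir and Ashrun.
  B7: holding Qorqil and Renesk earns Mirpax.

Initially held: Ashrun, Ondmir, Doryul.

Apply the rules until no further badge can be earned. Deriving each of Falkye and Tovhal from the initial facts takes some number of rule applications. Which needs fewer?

Falkye: With Ondmir and Ashrun, Falkye is earned (B6). [1 rule application]
Tovhal: With Ondmir and Ashrun, Falkye is earned (B6). With Ashrun and Falkye, Tovhal is earned (B4). [2 rule applications]
Falkye needs fewer.

Falkye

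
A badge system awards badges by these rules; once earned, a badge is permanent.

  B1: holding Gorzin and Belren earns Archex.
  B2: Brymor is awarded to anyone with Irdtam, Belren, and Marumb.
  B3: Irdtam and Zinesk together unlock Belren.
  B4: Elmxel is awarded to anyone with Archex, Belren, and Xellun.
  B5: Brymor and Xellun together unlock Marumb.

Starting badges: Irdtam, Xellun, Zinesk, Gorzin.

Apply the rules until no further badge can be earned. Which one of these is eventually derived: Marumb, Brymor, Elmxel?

With Irdtam and Zinesk, Belren is earned (B3).
With Gorzin and Belren, Archex is earned (B1).
With Archex, Belren, and Xellun, Elmxel is earned (B4).
Marumb would need Brymor and Xellun (B5), but Brymor is never earned. Brymor would need Irdtam, Belren, and Marumb (B2), but Marumb is never earned.

Elmxel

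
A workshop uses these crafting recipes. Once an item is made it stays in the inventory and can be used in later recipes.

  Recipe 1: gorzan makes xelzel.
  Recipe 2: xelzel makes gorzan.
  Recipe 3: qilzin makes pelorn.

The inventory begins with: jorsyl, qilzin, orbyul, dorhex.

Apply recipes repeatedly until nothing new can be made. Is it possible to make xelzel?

xelzel would need gorzan (Recipe 1), but gorzan is never obtained.

No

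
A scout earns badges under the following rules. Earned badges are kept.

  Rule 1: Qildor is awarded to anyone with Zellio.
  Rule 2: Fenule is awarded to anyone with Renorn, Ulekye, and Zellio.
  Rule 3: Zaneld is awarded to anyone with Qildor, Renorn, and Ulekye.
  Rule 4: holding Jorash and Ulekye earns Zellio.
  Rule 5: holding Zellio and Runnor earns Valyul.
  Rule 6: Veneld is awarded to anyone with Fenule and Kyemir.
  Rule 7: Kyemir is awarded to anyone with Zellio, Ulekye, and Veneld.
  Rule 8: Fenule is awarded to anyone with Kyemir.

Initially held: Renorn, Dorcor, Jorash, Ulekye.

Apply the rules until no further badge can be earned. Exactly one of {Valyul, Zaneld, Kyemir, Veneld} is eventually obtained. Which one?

Zaneld

With Jorash and Ulekye, Zellio is earned (Rule 4).
With Zellio, Qildor is earned (Rule 1).
With Qildor, Renorn, and Ulekye, Zaneld is earned (Rule 3).
Valyul would need Zellio and Runnor (Rule 5), but Runnor is never earned. Kyemir would need Zellio, Ulekye, and Veneld (Rule 7), but Veneld is never earned. Veneld would need Fenule and Kyemir (Rule 6), but Kyemir is never earned.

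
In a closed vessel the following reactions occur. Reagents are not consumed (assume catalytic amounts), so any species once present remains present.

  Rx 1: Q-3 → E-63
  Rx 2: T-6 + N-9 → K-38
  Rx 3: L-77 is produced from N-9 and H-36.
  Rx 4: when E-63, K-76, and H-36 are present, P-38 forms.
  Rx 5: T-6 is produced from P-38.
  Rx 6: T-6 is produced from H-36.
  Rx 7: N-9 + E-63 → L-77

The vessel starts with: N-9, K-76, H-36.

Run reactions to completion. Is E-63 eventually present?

E-63 would need Q-3 (Rx 1), but Q-3 never forms.

No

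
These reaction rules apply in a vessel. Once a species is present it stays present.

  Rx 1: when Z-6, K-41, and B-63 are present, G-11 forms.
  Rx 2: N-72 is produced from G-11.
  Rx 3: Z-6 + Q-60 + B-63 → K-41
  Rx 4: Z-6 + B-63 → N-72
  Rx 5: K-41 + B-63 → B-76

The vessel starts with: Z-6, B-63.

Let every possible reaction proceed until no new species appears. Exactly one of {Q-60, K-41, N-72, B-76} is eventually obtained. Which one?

N-72

Z-6 and B-63 present → N-72 forms (Rx 4).
No rule produces Q-60, and it is not given. K-41 would need Z-6, Q-60, and B-63 (Rx 3), but Q-60 never forms. B-76 would need K-41 and B-63 (Rx 5), but K-41 never forms.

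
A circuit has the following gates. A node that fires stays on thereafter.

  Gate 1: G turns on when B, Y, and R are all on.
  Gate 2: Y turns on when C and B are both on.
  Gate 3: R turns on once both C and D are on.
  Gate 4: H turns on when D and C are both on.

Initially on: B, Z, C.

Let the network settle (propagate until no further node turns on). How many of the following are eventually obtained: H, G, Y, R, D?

Gate 2: C and B on → Y on.
H would need D and C (Gate 4), but D never turns on.
G would need B, Y, and R (Gate 1), but R never turns on.
Y: reached.
R would need C and D (Gate 3), but D never turns on.
No rule produces D, and it is not given.
Reached: Y — 1 of the 5.

1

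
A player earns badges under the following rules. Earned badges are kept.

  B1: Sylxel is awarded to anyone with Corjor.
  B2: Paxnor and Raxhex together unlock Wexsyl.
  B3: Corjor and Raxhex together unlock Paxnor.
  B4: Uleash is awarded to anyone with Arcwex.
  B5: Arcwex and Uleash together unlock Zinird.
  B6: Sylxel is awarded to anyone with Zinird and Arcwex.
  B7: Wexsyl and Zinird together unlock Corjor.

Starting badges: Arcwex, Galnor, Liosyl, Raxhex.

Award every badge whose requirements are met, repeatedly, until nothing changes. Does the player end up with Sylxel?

Yes

With Arcwex, Uleash is earned (B4).
With Arcwex and Uleash, Zinird is earned (B5).
With Zinird and Arcwex, Sylxel is earned (B6).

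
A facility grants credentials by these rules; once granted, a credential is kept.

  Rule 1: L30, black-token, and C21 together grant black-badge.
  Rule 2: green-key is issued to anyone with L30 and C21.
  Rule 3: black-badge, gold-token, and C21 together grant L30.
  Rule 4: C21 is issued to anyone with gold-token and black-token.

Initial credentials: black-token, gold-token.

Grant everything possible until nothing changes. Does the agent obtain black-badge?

No

black-badge would need L30, black-token, and C21 (Rule 1), but L30 is never granted.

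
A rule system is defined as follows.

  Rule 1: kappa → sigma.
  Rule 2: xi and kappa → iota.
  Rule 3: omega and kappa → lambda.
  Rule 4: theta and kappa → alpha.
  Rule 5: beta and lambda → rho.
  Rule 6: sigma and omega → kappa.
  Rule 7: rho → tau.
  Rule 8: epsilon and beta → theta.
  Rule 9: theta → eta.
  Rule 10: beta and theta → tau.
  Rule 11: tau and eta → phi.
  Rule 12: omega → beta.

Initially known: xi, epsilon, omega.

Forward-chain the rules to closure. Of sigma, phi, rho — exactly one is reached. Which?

From omega, Rule 12 gives beta.
epsilon and beta hold, so theta follows (Rule 8).
theta holds, so eta follows (Rule 9).
beta and theta hold, so tau follows (Rule 10).
From tau and eta, Rule 11 gives phi.
sigma would need kappa (Rule 1), but kappa is never established. rho would need beta and lambda (Rule 5), but lambda is never established.

phi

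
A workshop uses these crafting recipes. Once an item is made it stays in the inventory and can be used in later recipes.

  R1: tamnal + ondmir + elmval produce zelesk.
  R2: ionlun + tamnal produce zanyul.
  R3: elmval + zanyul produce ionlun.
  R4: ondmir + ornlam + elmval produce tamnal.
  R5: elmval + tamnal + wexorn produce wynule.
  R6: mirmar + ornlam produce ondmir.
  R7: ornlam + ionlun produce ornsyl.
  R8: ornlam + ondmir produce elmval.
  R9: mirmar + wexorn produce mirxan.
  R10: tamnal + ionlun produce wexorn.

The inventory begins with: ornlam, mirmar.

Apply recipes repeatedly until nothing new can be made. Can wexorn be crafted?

No

wexorn would need tamnal and ionlun (R10), but ionlun is never obtained.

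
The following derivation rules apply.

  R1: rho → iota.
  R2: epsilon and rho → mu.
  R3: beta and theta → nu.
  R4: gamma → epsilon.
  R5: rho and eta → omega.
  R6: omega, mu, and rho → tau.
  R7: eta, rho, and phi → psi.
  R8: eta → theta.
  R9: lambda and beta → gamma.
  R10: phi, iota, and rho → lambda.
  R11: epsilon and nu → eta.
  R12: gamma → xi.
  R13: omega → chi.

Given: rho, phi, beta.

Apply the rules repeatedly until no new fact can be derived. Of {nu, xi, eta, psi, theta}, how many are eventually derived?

1

From rho, R1 gives iota.
From phi, iota, and rho, R10 gives lambda.
From lambda and beta, R9 gives gamma.
From gamma, R12 gives xi.
nu would need beta and theta (R3), but theta is never established.
xi: reached.
eta would need epsilon and nu (R11), but nu is never established.
psi would need eta, rho, and phi (R7), but eta is never established.
theta would need eta (R8), but eta is never established.
Reached: xi — 1 of the 5.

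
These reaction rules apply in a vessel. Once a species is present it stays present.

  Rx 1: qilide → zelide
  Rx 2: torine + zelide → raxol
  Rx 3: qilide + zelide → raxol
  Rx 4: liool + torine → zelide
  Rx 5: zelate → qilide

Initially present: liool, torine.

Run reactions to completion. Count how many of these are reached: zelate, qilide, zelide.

1

liool and torine present → zelide forms (Rx 4).
No rule produces zelate, and it is not given.
qilide would need zelate (Rx 5), but zelate never forms.
zelide: reached.
Reached: zelide — 1 of the 3.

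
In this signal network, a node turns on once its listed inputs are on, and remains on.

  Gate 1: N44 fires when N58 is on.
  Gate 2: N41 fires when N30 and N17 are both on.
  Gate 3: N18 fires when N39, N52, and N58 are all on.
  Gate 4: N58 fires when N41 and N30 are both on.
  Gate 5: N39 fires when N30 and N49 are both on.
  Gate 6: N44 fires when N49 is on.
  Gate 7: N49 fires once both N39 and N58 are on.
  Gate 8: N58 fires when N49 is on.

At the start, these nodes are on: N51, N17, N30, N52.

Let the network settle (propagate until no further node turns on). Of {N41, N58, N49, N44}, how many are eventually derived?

N30 and N17 are on, so N41 fires (Gate 2).
Gate 4: N41 and N30 on → N58 on.
N58 is on, so N44 fires (Gate 1).
N41: reached.
N58: reached.
N49 would need N39 and N58 (Gate 7), but N39 never turns on.
N44: reached.
Reached: N41, N58, and N44 — 3 of the 4.

3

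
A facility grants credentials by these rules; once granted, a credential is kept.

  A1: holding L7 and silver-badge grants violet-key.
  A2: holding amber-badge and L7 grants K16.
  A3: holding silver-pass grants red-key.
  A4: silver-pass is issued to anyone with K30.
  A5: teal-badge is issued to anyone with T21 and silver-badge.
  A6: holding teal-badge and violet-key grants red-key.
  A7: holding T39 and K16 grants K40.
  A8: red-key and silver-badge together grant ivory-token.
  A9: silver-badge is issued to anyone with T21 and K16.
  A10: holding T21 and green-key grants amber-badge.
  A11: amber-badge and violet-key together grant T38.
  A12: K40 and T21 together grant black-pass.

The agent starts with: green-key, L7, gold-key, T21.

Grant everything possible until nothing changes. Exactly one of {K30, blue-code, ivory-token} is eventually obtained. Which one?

Holding T21 and green-key grants amber-badge (A10).
Holding amber-badge and L7 grants K16 (A2).
Holding T21 and K16 grants silver-badge (A9).
Holding T21 and silver-badge grants teal-badge (A5).
Holding L7 and silver-badge grants violet-key (A1).
Holding teal-badge and violet-key grants red-key (A6).
Holding red-key and silver-badge grants ivory-token (A8).
No rule produces blue-code, and it is not given. No rule produces K30, and it is not given.

ivory-token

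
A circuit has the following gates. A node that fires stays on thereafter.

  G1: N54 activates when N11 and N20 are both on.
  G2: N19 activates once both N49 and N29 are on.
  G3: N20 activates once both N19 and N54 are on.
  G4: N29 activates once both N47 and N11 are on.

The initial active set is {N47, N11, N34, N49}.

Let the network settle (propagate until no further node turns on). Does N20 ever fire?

No

N20 would need N19 and N54 (G3), but N54 never turns on.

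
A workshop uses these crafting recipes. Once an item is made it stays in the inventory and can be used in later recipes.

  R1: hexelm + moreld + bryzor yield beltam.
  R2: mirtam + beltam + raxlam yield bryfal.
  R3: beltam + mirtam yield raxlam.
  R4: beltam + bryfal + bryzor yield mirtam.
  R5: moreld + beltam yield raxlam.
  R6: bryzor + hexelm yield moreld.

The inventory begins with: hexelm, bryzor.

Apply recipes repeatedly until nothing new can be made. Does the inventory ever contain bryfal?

No

bryfal would need mirtam, beltam, and raxlam (R2), but mirtam is never obtained.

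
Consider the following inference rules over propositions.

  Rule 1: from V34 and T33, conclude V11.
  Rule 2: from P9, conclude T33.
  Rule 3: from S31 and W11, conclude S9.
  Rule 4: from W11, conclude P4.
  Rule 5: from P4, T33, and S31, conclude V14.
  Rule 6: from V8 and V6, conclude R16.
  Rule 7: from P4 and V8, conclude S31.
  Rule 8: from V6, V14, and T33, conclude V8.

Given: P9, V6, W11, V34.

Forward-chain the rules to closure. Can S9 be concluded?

S9 would need S31 and W11 (Rule 3), but S31 is never established.

No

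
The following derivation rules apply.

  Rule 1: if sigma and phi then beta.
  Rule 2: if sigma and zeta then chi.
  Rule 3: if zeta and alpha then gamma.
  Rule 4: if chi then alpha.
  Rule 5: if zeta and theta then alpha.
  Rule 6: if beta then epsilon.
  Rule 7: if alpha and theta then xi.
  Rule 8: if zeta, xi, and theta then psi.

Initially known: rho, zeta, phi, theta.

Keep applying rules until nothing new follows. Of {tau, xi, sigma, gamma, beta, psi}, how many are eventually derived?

From zeta and theta, Rule 5 gives alpha.
From zeta and alpha, Rule 3 gives gamma.
From alpha and theta, Rule 7 gives xi.
From zeta, xi, and theta, Rule 8 gives psi.
No rule produces tau, and it is not given.
xi: reached.
No rule produces sigma, and it is not given.
gamma: reached.
beta would need sigma and phi (Rule 1), but sigma is never established.
psi: reached.
Reached: xi, gamma, and psi — 3 of the 6.

3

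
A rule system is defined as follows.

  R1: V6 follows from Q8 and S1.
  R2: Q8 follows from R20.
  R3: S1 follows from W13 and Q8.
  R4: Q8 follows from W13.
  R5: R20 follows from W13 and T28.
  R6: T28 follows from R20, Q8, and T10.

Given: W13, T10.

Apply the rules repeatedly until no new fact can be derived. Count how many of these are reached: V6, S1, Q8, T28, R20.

W13 holds, so Q8 follows (R4).
W13 and Q8 hold, so S1 follows (R3).
Q8 and S1 hold, so V6 follows (R1).
V6: reached.
S1: reached.
Q8: reached.
T28 would need R20, Q8, and T10 (R6), but R20 is never established.
R20 would need W13 and T28 (R5), but T28 is never established.
Reached: V6, S1, and Q8 — 3 of the 5.

3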